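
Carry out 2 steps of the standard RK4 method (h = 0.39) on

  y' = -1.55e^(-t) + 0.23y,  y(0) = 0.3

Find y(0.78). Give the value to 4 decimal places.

RK4: k1 = f(t_n, y_n); k2 = f(t_n + h/2, y_n + (h/2)·k1); k3 = f(t_n + h/2, y_n + (h/2)·k2); k4 = f(t_n + h, y_n + h·k3); y_{n+1} = y_n + (h/6)·(k1 + 2k2 + 2k3 + k4).
t=0.000000, y=0.300000:
  k1 = f(0.000000, 0.300000) = -1.481000
  k2 = f(0.195000, 0.011205) = -1.272817
  k3 = f(0.195000, 0.051801) = -1.263480
  k4 = f(0.390000, -0.192757) = -1.093772
  y ← 0.300000 + (0.39/6)·(k1 + 2k2 + 2k3 + k4) = -0.197079
t=0.390000, y=-0.197079:
  k1 = f(0.390000, -0.197079) = -1.094766
  k2 = f(0.585000, -0.410558) = -0.957942
  k3 = f(0.585000, -0.383877) = -0.951806
  k4 = f(0.780000, -0.568283) = -0.841234
  y ← -0.197079 + (0.39/6)·(k1 + 2k2 + 2k3 + k4) = -0.571186
y(0.78) ≈ -0.5712

-0.5712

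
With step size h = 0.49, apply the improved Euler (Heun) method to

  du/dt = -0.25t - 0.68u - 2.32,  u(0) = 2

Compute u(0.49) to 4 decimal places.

0.4672

Heun: k1 = f(t_n, u_n); k2 = f(t_n + h, u_n + h·k1); u_{n+1} = u_n + (h/2)·(k1 + k2).
t=0.000000, u=2.000000:
  k1 = f(0.000000, 2.000000) = -3.680000
  k2 = f(0.490000, 0.196800) = -2.576324
  u ← 2.000000 + (0.49/2)·(-3.680000 + (-2.576324)) = 0.467201
u(0.49) ≈ 0.4672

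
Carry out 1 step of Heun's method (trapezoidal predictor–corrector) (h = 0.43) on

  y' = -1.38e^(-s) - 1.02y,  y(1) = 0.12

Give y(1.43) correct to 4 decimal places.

Heun: k1 = f(s_n, y_n); k2 = f(s_n + h, y_n + h·k1); y_{n+1} = y_n + (h/2)·(k1 + k2).
s=1.000000, y=0.120000:
  k1 = f(1.000000, 0.120000) = -0.630074
  k2 = f(1.430000, -0.150932) = -0.176296
  y ← 0.120000 + (0.43/2)·(-0.630074 + (-0.176296)) = -0.053369
y(1.43) ≈ -0.0534

-0.0534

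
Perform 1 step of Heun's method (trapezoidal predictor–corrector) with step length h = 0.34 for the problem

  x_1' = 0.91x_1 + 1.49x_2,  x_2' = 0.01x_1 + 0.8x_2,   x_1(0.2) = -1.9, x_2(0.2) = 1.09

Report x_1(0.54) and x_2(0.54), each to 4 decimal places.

Heun on (x_1,x_2): k1 = f(t_n, state_n); k2 = f(t_n + h, state_n + h·k1); state_{n+1} = state_n + (h/2)·(k1 + k2).
0.200000: (-1.900000, 1.090000)
  k1 = (-0.104900, 0.853000)
  predictor → (-1.935666, 1.380020)
  k2 = (0.294774, 1.084659)
  → (-1.867721, 1.419402)
(x_1(0.54), x_2(0.54)) ≈ (-1.8677, 1.4194)

-1.8677, 1.4194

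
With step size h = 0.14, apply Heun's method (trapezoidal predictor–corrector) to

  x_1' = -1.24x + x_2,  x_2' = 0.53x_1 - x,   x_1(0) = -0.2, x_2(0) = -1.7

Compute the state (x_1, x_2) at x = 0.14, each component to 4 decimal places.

Heun on (x_1,x_2): k1 = f(x_n, state_n); k2 = f(x_n + h, state_n + h·k1); state_{n+1} = state_n + (h/2)·(k1 + k2).
0.000000: (-0.200000, -1.700000)
  k1 = (-1.700000, -0.106000)
  predictor → (-0.438000, -1.714840)
  k2 = (-1.888440, -0.372140)
  → (-0.451191, -1.733470)
(x_1(0.14), x_2(0.14)) ≈ (-0.4512, -1.7335)

-0.4512, -1.7335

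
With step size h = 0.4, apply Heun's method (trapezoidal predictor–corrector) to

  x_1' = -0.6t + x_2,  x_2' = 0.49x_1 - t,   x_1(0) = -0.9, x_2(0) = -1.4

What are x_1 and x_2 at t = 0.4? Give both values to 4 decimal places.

-1.5433, -1.7113

Heun on (x_1,x_2): k1 = f(t_n, state_n); k2 = f(t_n + h, state_n + h·k1); state_{n+1} = state_n + (h/2)·(k1 + k2).
0.000000: (-0.900000, -1.400000)
  k1 = (-1.400000, -0.441000)
  predictor → (-1.460000, -1.576400)
  k2 = (-1.816400, -1.115400)
  → (-1.543280, -1.711280)
(x_1(0.4), x_2(0.4)) ≈ (-1.5433, -1.7113)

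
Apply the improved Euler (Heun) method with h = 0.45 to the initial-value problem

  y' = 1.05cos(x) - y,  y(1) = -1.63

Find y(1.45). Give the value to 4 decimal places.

Heun: k1 = f(x_n, y_n); k2 = f(x_n + h, y_n + h·k1); y_{n+1} = y_n + (h/2)·(k1 + k2).
x=1.000000, y=-1.630000:
  k1 = f(1.000000, -1.630000) = 2.197317
  k2 = f(1.450000, -0.641207) = 0.767735
  y ← -1.630000 + (0.45/2)·(2.197317 + 0.767735) = -0.962863
y(1.45) ≈ -0.9629

-0.9629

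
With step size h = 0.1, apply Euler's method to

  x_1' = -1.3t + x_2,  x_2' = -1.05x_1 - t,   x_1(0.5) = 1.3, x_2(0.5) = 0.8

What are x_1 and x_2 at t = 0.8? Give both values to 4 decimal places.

Euler on (x_1,x_2): x_1_{n+1} = x_1_n + h·x_1', x_2_{n+1} = x_2_n + h·x_2'.
0.500000: (1.300000, 0.800000); f=(0.150000, -1.865000) → (1.315000, 0.613500)
0.600000: (1.315000, 0.613500); f=(-0.166500, -1.980750) → (1.298350, 0.415425)
0.700000: (1.298350, 0.415425); f=(-0.494575, -2.063267) → (1.248892, 0.209098)
(x_1(0.8), x_2(0.8)) ≈ (1.2489, 0.2091)

1.2489, 0.2091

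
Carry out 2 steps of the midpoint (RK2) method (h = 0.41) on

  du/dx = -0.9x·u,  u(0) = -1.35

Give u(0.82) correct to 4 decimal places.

Midpoint: k1 = f(x_n, u_n); k2 = f(x_n + h/2, u_n + (h/2)·k1); u_{n+1} = u_n + h·k2.
x=0.000000, u=-1.350000:
  k1 = f(0.000000, -1.350000) = 0.000000
  k2 = f(0.205000, -1.350000) = 0.249075
  u ← -1.350000 + 0.41·0.249075 = -1.247879
x=0.410000, u=-1.247879:
  k1 = f(0.410000, -1.247879) = 0.460467
  k2 = f(0.615000, -1.153483) = 0.638453
  u ← -1.247879 + 0.41·0.638453 = -0.986113
u(0.82) ≈ -0.9861

-0.9861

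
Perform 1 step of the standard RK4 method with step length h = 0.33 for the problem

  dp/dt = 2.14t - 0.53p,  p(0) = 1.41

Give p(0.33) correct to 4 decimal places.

1.2938

RK4: k1 = f(t_n, p_n); k2 = f(t_n + h/2, p_n + (h/2)·k1); k3 = f(t_n + h/2, p_n + (h/2)·k2); k4 = f(t_n + h, p_n + h·k3); p_{n+1} = p_n + (h/6)·(k1 + 2k2 + 2k3 + k4).
t=0.000000, p=1.410000:
  k1 = f(0.000000, 1.410000) = -0.747300
  k2 = f(0.165000, 1.286695) = -0.328849
  k3 = f(0.165000, 1.355740) = -0.365442
  k4 = f(0.330000, 1.289404) = 0.022816
  p ← 1.410000 + (0.33/6)·(k1 + 2k2 + 2k3 + k4) = 1.293781
p(0.33) ≈ 1.2938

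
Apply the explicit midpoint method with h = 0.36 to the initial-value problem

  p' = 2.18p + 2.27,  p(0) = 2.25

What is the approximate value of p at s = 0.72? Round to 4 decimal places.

Midpoint: k1 = f(s_n, p_n); k2 = f(s_n + h/2, p_n + (h/2)·k1); p_{n+1} = p_n + h·k2.
s=0.000000, p=2.250000:
  k1 = f(0.000000, 2.250000) = 7.175000
  k2 = f(0.180000, 3.541500) = 9.990470
  p ← 2.250000 + 0.36·9.990470 = 5.846569
s=0.360000, p=5.846569:
  k1 = f(0.360000, 5.846569) = 15.015521
  k2 = f(0.540000, 8.549363) = 20.907611
  p ← 5.846569 + 0.36·20.907611 = 13.373309
p(0.72) ≈ 13.3733

13.3733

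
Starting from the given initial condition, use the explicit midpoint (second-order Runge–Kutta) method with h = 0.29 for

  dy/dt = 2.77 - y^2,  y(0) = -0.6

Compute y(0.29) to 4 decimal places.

0.1851

Midpoint: k1 = f(t_n, y_n); k2 = f(t_n + h/2, y_n + (h/2)·k1); y_{n+1} = y_n + h·k2.
t=0.000000, y=-0.600000:
  k1 = f(0.000000, -0.600000) = 2.410000
  k2 = f(0.145000, -0.250550) = 2.707225
  y ← -0.600000 + 0.29·2.707225 = 0.185095
y(0.29) ≈ 0.1851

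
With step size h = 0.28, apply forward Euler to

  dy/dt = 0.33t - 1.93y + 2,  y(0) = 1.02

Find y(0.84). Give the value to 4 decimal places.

1.0983

Euler: y_{n+1} = y_n + h·f(t_n, y_n).
t=0.000000, y=1.020000: f=0.031400 → y ← 1.020000 + 0.28·0.031400 = 1.028792
t=0.280000, y=1.028792: f=0.106831 → y ← 1.028792 + 0.28·0.106831 = 1.058705
t=0.560000, y=1.058705: f=0.141500 → y ← 1.058705 + 0.28·0.141500 = 1.098325
y(0.84) ≈ 1.0983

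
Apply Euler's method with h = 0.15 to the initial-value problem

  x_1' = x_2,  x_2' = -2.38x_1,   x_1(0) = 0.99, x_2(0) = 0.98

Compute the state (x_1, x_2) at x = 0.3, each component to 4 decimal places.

1.2310, 0.2207

Euler on (x_1,x_2): x_1_{n+1} = x_1_n + h·x_1', x_2_{n+1} = x_2_n + h·x_2'.
0.000000: (0.990000, 0.980000); f=(0.980000, -2.356200) → (1.137000, 0.626570)
0.150000: (1.137000, 0.626570); f=(0.626570, -2.706060) → (1.230986, 0.220661)
(x_1(0.3), x_2(0.3)) ≈ (1.2310, 0.2207)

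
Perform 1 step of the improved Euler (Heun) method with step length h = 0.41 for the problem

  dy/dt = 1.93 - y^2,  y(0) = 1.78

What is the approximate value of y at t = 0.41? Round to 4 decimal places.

Heun: k1 = f(t_n, y_n); k2 = f(t_n + h, y_n + h·k1); y_{n+1} = y_n + (h/2)·(k1 + k2).
t=0.000000, y=1.780000:
  k1 = f(0.000000, 1.780000) = -1.238400
  k2 = f(0.410000, 1.272256) = 0.311365
  y ← 1.780000 + (0.41/2)·(-1.238400 + 0.311365) = 1.589958
y(0.41) ≈ 1.5900

1.5900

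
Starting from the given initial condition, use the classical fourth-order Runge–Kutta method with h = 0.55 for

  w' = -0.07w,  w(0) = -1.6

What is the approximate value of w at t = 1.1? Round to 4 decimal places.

-1.4814

RK4: k1 = f(t_n, w_n); k2 = f(t_n + h/2, w_n + (h/2)·k1); k3 = f(t_n + h/2, w_n + (h/2)·k2); k4 = f(t_n + h, w_n + h·k3); w_{n+1} = w_n + (h/6)·(k1 + 2k2 + 2k3 + k4).
t=0.000000, w=-1.600000:
  k1 = f(0.000000, -1.600000) = 0.112000
  k2 = f(0.275000, -1.569200) = 0.109844
  k3 = f(0.275000, -1.569793) = 0.109886
  k4 = f(0.550000, -1.539563) = 0.107769
  w ← -1.600000 + (0.55/6)·(k1 + 2k2 + 2k3 + k4) = -1.539571
t=0.550000, w=-1.539571:
  k1 = f(0.550000, -1.539571) = 0.107770
  k2 = f(0.825000, -1.509934) = 0.105695
  k3 = f(0.825000, -1.510504) = 0.105735
  k4 = f(1.100000, -1.481416) = 0.103699
  w ← -1.539571 + (0.55/6)·(k1 + 2k2 + 2k3 + k4) = -1.481424
w(1.1) ≈ -1.4814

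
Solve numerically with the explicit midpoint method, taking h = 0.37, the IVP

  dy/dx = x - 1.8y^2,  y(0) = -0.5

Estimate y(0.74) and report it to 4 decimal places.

-0.8115

Midpoint: k1 = f(x_n, y_n); k2 = f(x_n + h/2, y_n + (h/2)·k1); y_{n+1} = y_n + h·k2.
x=0.000000, y=-0.500000:
  k1 = f(0.000000, -0.500000) = -0.450000
  k2 = f(0.185000, -0.583250) = -0.427325
  y ← -0.500000 + 0.37·(-0.427325) = -0.658110
x=0.370000, y=-0.658110:
  k1 = f(0.370000, -0.658110) = -0.409596
  k2 = f(0.555000, -0.733886) = -0.414458
  y ← -0.658110 + 0.37·(-0.414458) = -0.811460
y(0.74) ≈ -0.8115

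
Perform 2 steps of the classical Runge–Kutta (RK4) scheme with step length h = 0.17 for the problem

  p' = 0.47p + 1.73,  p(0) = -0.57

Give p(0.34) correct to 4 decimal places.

-0.0310

RK4: k1 = f(t_n, p_n); k2 = f(t_n + h/2, p_n + (h/2)·k1); k3 = f(t_n + h/2, p_n + (h/2)·k2); k4 = f(t_n + h, p_n + h·k3); p_{n+1} = p_n + (h/6)·(k1 + 2k2 + 2k3 + k4).
t=0.000000, p=-0.570000:
  k1 = f(0.000000, -0.570000) = 1.462100
  k2 = f(0.085000, -0.445721) = 1.520511
  k3 = f(0.085000, -0.440757) = 1.522844
  k4 = f(0.170000, -0.311116) = 1.583775
  p ← -0.570000 + (0.17/6)·(k1 + 2k2 + 2k3 + k4) = -0.311243
t=0.170000, p=-0.311243:
  k1 = f(0.170000, -0.311243) = 1.583716
  k2 = f(0.255000, -0.176628) = 1.646985
  k3 = f(0.255000, -0.171250) = 1.649513
  k4 = f(0.340000, -0.030826) = 1.715512
  p ← -0.311243 + (0.17/6)·(k1 + 2k2 + 2k3 + k4) = -0.030964
p(0.34) ≈ -0.0310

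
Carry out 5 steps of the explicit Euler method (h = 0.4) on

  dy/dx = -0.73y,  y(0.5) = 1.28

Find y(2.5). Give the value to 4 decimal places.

0.2277

Euler: y_{n+1} = y_n + h·f(x_n, y_n).
x=0.500000, y=1.280000: f=-0.934400 → y ← 1.280000 + 0.4·(-0.934400) = 0.906240
x=0.900000, y=0.906240: f=-0.661555 → y ← 0.906240 + 0.4·(-0.661555) = 0.641618
x=1.300000, y=0.641618: f=-0.468381 → y ← 0.641618 + 0.4·(-0.468381) = 0.454265
x=1.700000, y=0.454265: f=-0.331614 → y ← 0.454265 + 0.4·(-0.331614) = 0.321620
x=2.100000, y=0.321620: f=-0.234783 → y ← 0.321620 + 0.4·(-0.234783) = 0.227707
y(2.5) ≈ 0.2277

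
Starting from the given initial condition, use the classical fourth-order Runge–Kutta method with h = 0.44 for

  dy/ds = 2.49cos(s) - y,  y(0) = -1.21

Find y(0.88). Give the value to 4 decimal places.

RK4: k1 = f(s_n, y_n); k2 = f(s_n + h/2, y_n + (h/2)·k1); k3 = f(s_n + h/2, y_n + (h/2)·k2); k4 = f(s_n + h, y_n + h·k3); y_{n+1} = y_n + (h/6)·(k1 + 2k2 + 2k3 + k4).
s=0.000000, y=-1.210000:
  k1 = f(0.000000, -1.210000) = 3.700000
  k2 = f(0.220000, -0.396000) = 2.825985
  k3 = f(0.220000, -0.588283) = 3.018268
  k4 = f(0.440000, 0.118038) = 2.134794
  y ← -1.210000 + (0.44/6)·(k1 + 2k2 + 2k3 + k4) = 0.075042
s=0.440000, y=0.075042:
  k1 = f(0.440000, 0.075042) = 2.177790
  k2 = f(0.660000, 0.554156) = 1.412925
  k3 = f(0.660000, 0.385885) = 1.581195
  k4 = f(0.880000, 0.770768) = 0.815739
  y ← 0.075042 + (0.44/6)·(k1 + 2k2 + 2k3 + k4) = 0.733705
y(0.88) ≈ 0.7337

0.7337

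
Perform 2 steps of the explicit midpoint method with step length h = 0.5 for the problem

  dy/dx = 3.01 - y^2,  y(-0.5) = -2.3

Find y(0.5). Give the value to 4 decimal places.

Midpoint: k1 = f(x_n, y_n); k2 = f(x_n + h/2, y_n + (h/2)·k1); y_{n+1} = y_n + h·k2.
x=-0.500000, y=-2.300000:
  k1 = f(-0.500000, -2.300000) = -2.280000
  k2 = f(-0.250000, -2.870000) = -5.226900
  y ← -2.300000 + 0.5·(-5.226900) = -4.913450
x=0.000000, y=-4.913450:
  k1 = f(0.000000, -4.913450) = -21.131991
  k2 = f(0.250000, -10.196448) = -100.957546
  y ← -4.913450 + 0.5·(-100.957546) = -55.392223
y(0.5) ≈ -55.3922

-55.3922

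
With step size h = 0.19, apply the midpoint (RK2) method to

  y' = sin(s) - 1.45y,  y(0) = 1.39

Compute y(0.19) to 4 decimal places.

Midpoint: k1 = f(s_n, y_n); k2 = f(s_n + h/2, y_n + (h/2)·k1); y_{n+1} = y_n + h·k2.
s=0.000000, y=1.390000:
  k1 = f(0.000000, 1.390000) = -2.015500
  k2 = f(0.095000, 1.198527) = -1.643008
  y ← 1.390000 + 0.19·(-1.643008) = 1.077829
y(0.19) ≈ 1.0778

1.0778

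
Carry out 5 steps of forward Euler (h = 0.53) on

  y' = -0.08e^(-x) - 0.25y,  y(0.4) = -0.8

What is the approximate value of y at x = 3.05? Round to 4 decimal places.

-0.4359

Euler: y_{n+1} = y_n + h·f(x_n, y_n).
x=0.400000, y=-0.800000: f=0.146374 → y ← -0.800000 + 0.53·0.146374 = -0.722422
x=0.930000, y=-0.722422: f=0.149041 → y ← -0.722422 + 0.53·0.149041 = -0.643430
x=1.460000, y=-0.643430: f=0.142279 → y ← -0.643430 + 0.53·0.142279 = -0.568022
x=1.990000, y=-0.568022: f=0.131070 → y ← -0.568022 + 0.53·0.131070 = -0.498555
x=2.520000, y=-0.498555: f=0.118202 → y ← -0.498555 + 0.53·0.118202 = -0.435908
y(3.05) ≈ -0.4359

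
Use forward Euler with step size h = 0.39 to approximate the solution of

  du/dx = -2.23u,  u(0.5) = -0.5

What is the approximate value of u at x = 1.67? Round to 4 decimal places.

Euler: u_{n+1} = u_n + h·f(x_n, u_n).
x=0.500000, u=-0.500000: f=1.115000 → u ← -0.500000 + 0.39·1.115000 = -0.065150
x=0.890000, u=-0.065150: f=0.145284 → u ← -0.065150 + 0.39·0.145284 = -0.008489
x=1.280000, u=-0.008489: f=0.018931 → u ← -0.008489 + 0.39·0.018931 = -0.001106
u(1.67) ≈ -0.0011

-0.0011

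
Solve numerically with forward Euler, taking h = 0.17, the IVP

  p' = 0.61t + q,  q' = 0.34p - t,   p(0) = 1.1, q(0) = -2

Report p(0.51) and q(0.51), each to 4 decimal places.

0.1571, -1.9533

Euler on (p,q): p_{n+1} = p_n + h·p', q_{n+1} = q_n + h·q'.
0.000000: (1.100000, -2.000000); f=(-2.000000, 0.374000) → (0.760000, -1.936420)
0.170000: (0.760000, -1.936420); f=(-1.832720, 0.088400) → (0.448438, -1.921392)
0.340000: (0.448438, -1.921392); f=(-1.713992, -0.187531) → (0.157059, -1.953272)
(p(0.51), q(0.51)) ≈ (0.1571, -1.9533)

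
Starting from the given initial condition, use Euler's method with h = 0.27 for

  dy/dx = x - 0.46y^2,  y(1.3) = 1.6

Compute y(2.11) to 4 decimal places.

Euler: y_{n+1} = y_n + h·f(x_n, y_n).
x=1.300000, y=1.600000: f=0.122400 → y ← 1.600000 + 0.27·0.122400 = 1.633048
x=1.570000, y=1.633048: f=0.343251 → y ← 1.633048 + 0.27·0.343251 = 1.725726
x=1.840000, y=1.725726: f=0.470060 → y ← 1.725726 + 0.27·0.470060 = 1.852642
y(2.11) ≈ 1.8526

1.8526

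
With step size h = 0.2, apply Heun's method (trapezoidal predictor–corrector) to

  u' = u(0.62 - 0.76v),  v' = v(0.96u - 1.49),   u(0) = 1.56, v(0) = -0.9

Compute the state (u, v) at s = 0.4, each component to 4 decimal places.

Heun on (u,v): k1 = f(s_n, state_n); k2 = f(s_n + h, state_n + h·k1); state_{n+1} = state_n + (h/2)·(k1 + k2).
0.000000: (1.560000, -0.900000)
  k1 = (2.034240, -0.006840)
  predictor → (1.966848, -0.901368)
  k2 = (2.566815, -0.358901)
  → (2.020105, -0.936574)
0.200000: (2.020105, -0.936574)
  k1 = (2.690369, -0.420804)
  predictor → (2.558179, -1.020735)
  k2 = (3.570601, -0.985879)
  → (2.646202, -1.077242)
(u(0.4), v(0.4)) ≈ (2.6462, -1.0772)

2.6462, -1.0772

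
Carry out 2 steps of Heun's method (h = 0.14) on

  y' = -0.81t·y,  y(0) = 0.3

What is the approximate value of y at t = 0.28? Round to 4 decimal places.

0.2906

Heun: k1 = f(t_n, y_n); k2 = f(t_n + h, y_n + h·k1); y_{n+1} = y_n + (h/2)·(k1 + k2).
t=0.000000, y=0.300000:
  k1 = f(0.000000, 0.300000) = 0.000000
  k2 = f(0.140000, 0.300000) = -0.034020
  y ← 0.300000 + (0.14/2)·(0.000000 + (-0.034020)) = 0.297619
t=0.140000, y=0.297619:
  k1 = f(0.140000, 0.297619) = -0.033750
  k2 = f(0.280000, 0.292894) = -0.066428
  y ← 0.297619 + (0.14/2)·(-0.033750 + (-0.066428)) = 0.290606
y(0.28) ≈ 0.2906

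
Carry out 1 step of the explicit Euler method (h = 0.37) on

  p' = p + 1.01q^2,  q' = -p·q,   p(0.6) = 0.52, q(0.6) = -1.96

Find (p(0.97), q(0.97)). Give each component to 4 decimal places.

Euler on (p,q): p_{n+1} = p_n + h·p', q_{n+1} = q_n + h·q'.
0.600000: (0.520000, -1.960000); f=(4.400016, 1.019200) → (2.148006, -1.582896)
(p(0.97), q(0.97)) ≈ (2.1480, -1.5829)

2.1480, -1.5829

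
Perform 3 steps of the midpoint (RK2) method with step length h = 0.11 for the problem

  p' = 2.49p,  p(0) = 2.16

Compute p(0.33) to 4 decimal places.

4.8716

Midpoint: k1 = f(s_n, p_n); k2 = f(s_n + h/2, p_n + (h/2)·k1); p_{n+1} = p_n + h·k2.
s=0.000000, p=2.160000:
  k1 = f(0.000000, 2.160000) = 5.378400
  k2 = f(0.055000, 2.455812) = 6.114972
  p ← 2.160000 + 0.11·6.114972 = 2.832647
s=0.110000, p=2.832647:
  k1 = f(0.110000, 2.832647) = 7.053291
  k2 = f(0.165000, 3.220578) = 8.019239
  p ← 2.832647 + 0.11·8.019239 = 3.714763
s=0.220000, p=3.714763:
  k1 = f(0.220000, 3.714763) = 9.249760
  k2 = f(0.275000, 4.223500) = 10.516515
  p ← 3.714763 + 0.11·10.516515 = 4.871580
p(0.33) ≈ 4.8716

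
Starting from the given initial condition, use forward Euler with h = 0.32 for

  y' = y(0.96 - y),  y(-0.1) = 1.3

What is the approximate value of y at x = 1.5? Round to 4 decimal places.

0.9967

Euler: y_{n+1} = y_n + h·f(x_n, y_n).
x=-0.100000, y=1.300000: f=-0.442000 → y ← 1.300000 + 0.32·(-0.442000) = 1.158560
x=0.220000, y=1.158560: f=-0.230044 → y ← 1.158560 + 0.32·(-0.230044) = 1.084946
x=0.540000, y=1.084946: f=-0.135560 → y ← 1.084946 + 0.32·(-0.135560) = 1.041567
x=0.860000, y=1.041567: f=-0.084957 → y ← 1.041567 + 0.32·(-0.084957) = 1.014381
x=1.180000, y=1.014381: f=-0.055163 → y ← 1.014381 + 0.32·(-0.055163) = 0.996729
y(1.5) ≈ 0.9967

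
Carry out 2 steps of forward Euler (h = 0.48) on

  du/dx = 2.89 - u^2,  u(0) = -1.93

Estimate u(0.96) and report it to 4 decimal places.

Euler: u_{n+1} = u_n + h·f(x_n, u_n).
x=0.000000, u=-1.930000: f=-0.834900 → u ← -1.930000 + 0.48·(-0.834900) = -2.330752
x=0.480000, u=-2.330752: f=-2.542405 → u ← -2.330752 + 0.48·(-2.542405) = -3.551106
u(0.96) ≈ -3.5511

-3.5511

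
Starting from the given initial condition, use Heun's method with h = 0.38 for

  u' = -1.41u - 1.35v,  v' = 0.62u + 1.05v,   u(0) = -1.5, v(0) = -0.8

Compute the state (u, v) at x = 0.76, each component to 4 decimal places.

Heun on (u,v): k1 = f(x_n, state_n); k2 = f(x_n + h, state_n + h·k1); state_{n+1} = state_n + (h/2)·(k1 + k2).
0.000000: (-1.500000, -0.800000)
  k1 = (3.195000, -1.770000)
  predictor → (-0.285900, -1.472600)
  k2 = (2.391129, -1.723488)
  → (-0.438635, -1.463763)
0.380000: (-0.438635, -1.463763)
  k1 = (2.594556, -1.808905)
  predictor → (0.547296, -2.151147)
  k2 = (2.132361, -1.919381)
  → (0.459479, -2.172137)
(u(0.76), v(0.76)) ≈ (0.4595, -2.1721)

0.4595, -2.1721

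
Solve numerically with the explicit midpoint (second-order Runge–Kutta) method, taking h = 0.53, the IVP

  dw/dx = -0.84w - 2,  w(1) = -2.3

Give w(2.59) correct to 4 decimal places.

-2.3583

Midpoint: k1 = f(x_n, w_n); k2 = f(x_n + h/2, w_n + (h/2)·k1); w_{n+1} = w_n + h·k2.
x=1.000000, w=-2.300000:
  k1 = f(1.000000, -2.300000) = -0.068000
  k2 = f(1.265000, -2.318020) = -0.052863
  w ← -2.300000 + 0.53·(-0.052863) = -2.328017
x=1.530000, w=-2.328017:
  k1 = f(1.530000, -2.328017) = -0.044465
  k2 = f(1.795000, -2.339801) = -0.034567
  w ← -2.328017 + 0.53·(-0.034567) = -2.346338
x=2.060000, w=-2.346338:
  k1 = f(2.060000, -2.346338) = -0.029076
  k2 = f(2.325000, -2.354043) = -0.022604
  w ← -2.346338 + 0.53·(-0.022604) = -2.358318
w(2.59) ≈ -2.3583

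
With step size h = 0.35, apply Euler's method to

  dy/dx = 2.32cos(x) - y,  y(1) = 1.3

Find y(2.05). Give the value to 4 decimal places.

0.5533

Euler: y_{n+1} = y_n + h·f(x_n, y_n).
x=1.000000, y=1.300000: f=-0.046499 → y ← 1.300000 + 0.35·(-0.046499) = 1.283725
x=1.350000, y=1.283725: f=-0.775630 → y ← 1.283725 + 0.35·(-0.775630) = 1.012255
x=1.700000, y=1.012255: f=-1.311174 → y ← 1.012255 + 0.35·(-1.311174) = 0.553344
y(2.05) ≈ 0.5533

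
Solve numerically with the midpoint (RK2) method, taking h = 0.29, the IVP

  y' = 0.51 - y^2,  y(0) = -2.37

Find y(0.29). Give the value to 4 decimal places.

-5.0279

Midpoint: k1 = f(t_n, y_n); k2 = f(t_n + h/2, y_n + (h/2)·k1); y_{n+1} = y_n + h·k2.
t=0.000000, y=-2.370000:
  k1 = f(0.000000, -2.370000) = -5.106900
  k2 = f(0.145000, -3.110501) = -9.165213
  y ← -2.370000 + 0.29·(-9.165213) = -5.027912
y(0.29) ≈ -5.0279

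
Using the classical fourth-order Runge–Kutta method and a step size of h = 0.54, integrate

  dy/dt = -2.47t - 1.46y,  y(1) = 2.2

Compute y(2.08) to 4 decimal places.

RK4: k1 = f(t_n, y_n); k2 = f(t_n + h/2, y_n + (h/2)·k1); k3 = f(t_n + h/2, y_n + (h/2)·k2); k4 = f(t_n + h, y_n + h·k3); y_{n+1} = y_n + (h/6)·(k1 + 2k2 + 2k3 + k4).
t=1.000000, y=2.200000:
  k1 = f(1.000000, 2.200000) = -5.682000
  k2 = f(1.270000, 0.665860) = -4.109056
  k3 = f(1.270000, 1.090555) = -4.729110
  k4 = f(1.540000, -0.353720) = -3.287369
  y ← 2.200000 + (0.54/6)·(k1 + 2k2 + 2k3 + k4) = -0.198113
t=1.540000, y=-0.198113:
  k1 = f(1.540000, -0.198113) = -3.514555
  k2 = f(1.810000, -1.147043) = -2.796017
  k3 = f(1.810000, -0.953038) = -3.079265
  k4 = f(2.080000, -1.860916) = -2.420662
  y ← -0.198113 + (0.54/6)·(k1 + 2k2 + 2k3 + k4) = -1.789833
y(2.08) ≈ -1.7898

-1.7898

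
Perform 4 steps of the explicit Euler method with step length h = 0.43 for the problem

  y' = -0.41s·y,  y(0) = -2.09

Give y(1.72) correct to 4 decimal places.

-1.2660

Euler: y_{n+1} = y_n + h·f(s_n, y_n).
s=0.000000, y=-2.090000: f=0.000000 → y ← -2.090000 + 0.43·0.000000 = -2.090000
s=0.430000, y=-2.090000: f=0.368467 → y ← -2.090000 + 0.43·0.368467 = -1.931559
s=0.860000, y=-1.931559: f=0.681068 → y ← -1.931559 + 0.43·0.681068 = -1.638700
s=1.290000, y=-1.638700: f=0.866708 → y ← -1.638700 + 0.43·0.866708 = -1.266015
y(1.72) ≈ -1.2660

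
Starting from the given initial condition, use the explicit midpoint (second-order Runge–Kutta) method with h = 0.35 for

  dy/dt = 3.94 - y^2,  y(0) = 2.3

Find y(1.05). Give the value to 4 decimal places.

Midpoint: k1 = f(t_n, y_n); k2 = f(t_n + h/2, y_n + (h/2)·k1); y_{n+1} = y_n + h·k2.
t=0.000000, y=2.300000:
  k1 = f(0.000000, 2.300000) = -1.350000
  k2 = f(0.175000, 2.063750) = -0.319064
  y ← 2.300000 + 0.35·(-0.319064) = 2.188328
t=0.350000, y=2.188328:
  k1 = f(0.350000, 2.188328) = -0.848778
  k2 = f(0.525000, 2.039792) = -0.220749
  y ← 2.188328 + 0.35·(-0.220749) = 2.111065
t=0.700000, y=2.111065:
  k1 = f(0.700000, 2.111065) = -0.516597
  k2 = f(0.875000, 2.020661) = -0.143070
  y ← 2.111065 + 0.35·(-0.143070) = 2.060991
y(1.05) ≈ 2.0610

2.0610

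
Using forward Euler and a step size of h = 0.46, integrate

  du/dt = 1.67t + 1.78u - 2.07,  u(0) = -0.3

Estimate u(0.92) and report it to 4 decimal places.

Euler: u_{n+1} = u_n + h·f(t_n, u_n).
t=0.000000, u=-0.300000: f=-2.604000 → u ← -0.300000 + 0.46·(-2.604000) = -1.497840
t=0.460000, u=-1.497840: f=-3.967955 → u ← -1.497840 + 0.46·(-3.967955) = -3.323099
u(0.92) ≈ -3.3231

-3.3231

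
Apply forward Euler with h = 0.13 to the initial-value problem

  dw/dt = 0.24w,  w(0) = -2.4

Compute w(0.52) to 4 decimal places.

Euler: w_{n+1} = w_n + h·f(t_n, w_n).
t=0.000000, w=-2.400000: f=-0.576000 → w ← -2.400000 + 0.13·(-0.576000) = -2.474880
t=0.130000, w=-2.474880: f=-0.593971 → w ← -2.474880 + 0.13·(-0.593971) = -2.552096
t=0.260000, w=-2.552096: f=-0.612503 → w ← -2.552096 + 0.13·(-0.612503) = -2.631722
t=0.390000, w=-2.631722: f=-0.631613 → w ← -2.631722 + 0.13·(-0.631613) = -2.713831
w(0.52) ≈ -2.7138

-2.7138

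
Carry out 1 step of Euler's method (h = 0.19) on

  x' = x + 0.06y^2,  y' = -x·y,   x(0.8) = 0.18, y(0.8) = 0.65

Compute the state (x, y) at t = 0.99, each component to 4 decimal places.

Euler on (x,y): x_{n+1} = x_n + h·x', y_{n+1} = y_n + h·y'.
0.800000: (0.180000, 0.650000); f=(0.205350, -0.117000) → (0.219017, 0.627770)
(x(0.99), y(0.99)) ≈ (0.2190, 0.6278)

0.2190, 0.6278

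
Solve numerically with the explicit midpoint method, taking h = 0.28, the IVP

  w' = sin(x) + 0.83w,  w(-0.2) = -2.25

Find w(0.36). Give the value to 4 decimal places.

-3.5343

Midpoint: k1 = f(x_n, w_n); k2 = f(x_n + h/2, w_n + (h/2)·k1); w_{n+1} = w_n + h·k2.
x=-0.200000, w=-2.250000:
  k1 = f(-0.200000, -2.250000) = -2.066169
  k2 = f(-0.060000, -2.539264) = -2.167553
  w ← -2.250000 + 0.28·(-2.167553) = -2.856915
x=0.080000, w=-2.856915:
  k1 = f(0.080000, -2.856915) = -2.291325
  k2 = f(0.220000, -3.177700) = -2.419262
  w ← -2.856915 + 0.28·(-2.419262) = -3.534308
w(0.36) ≈ -3.5343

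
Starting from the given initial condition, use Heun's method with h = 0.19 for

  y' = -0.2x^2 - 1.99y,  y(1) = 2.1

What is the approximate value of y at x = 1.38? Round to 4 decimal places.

0.9299

Heun: k1 = f(x_n, y_n); k2 = f(x_n + h, y_n + h·k1); y_{n+1} = y_n + (h/2)·(k1 + k2).
x=1.000000, y=2.100000:
  k1 = f(1.000000, 2.100000) = -4.379000
  k2 = f(1.190000, 1.267990) = -2.806520
  y ← 2.100000 + (0.19/2)·(-4.379000 + (-2.806520)) = 1.417376
x=1.190000, y=1.417376:
  k1 = f(1.190000, 1.417376) = -3.103797
  k2 = f(1.380000, 0.827654) = -2.027912
  y ← 1.417376 + (0.19/2)·(-3.103797 + (-2.027912)) = 0.929863
y(1.38) ≈ 0.9299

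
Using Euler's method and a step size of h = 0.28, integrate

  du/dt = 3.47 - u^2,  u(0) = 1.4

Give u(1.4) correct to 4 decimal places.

1.8628

Euler: u_{n+1} = u_n + h·f(t_n, u_n).
t=0.000000, u=1.400000: f=1.510000 → u ← 1.400000 + 0.28·1.510000 = 1.822800
t=0.280000, u=1.822800: f=0.147400 → u ← 1.822800 + 0.28·0.147400 = 1.864072
t=0.560000, u=1.864072: f=-0.004765 → u ← 1.864072 + 0.28·(-0.004765) = 1.862738
t=0.840000, u=1.862738: f=0.000207 → u ← 1.862738 + 0.28·0.000207 = 1.862796
t=1.120000, u=1.862796: f=-0.000009 → u ← 1.862796 + 0.28·(-0.000009) = 1.862793
u(1.4) ≈ 1.8628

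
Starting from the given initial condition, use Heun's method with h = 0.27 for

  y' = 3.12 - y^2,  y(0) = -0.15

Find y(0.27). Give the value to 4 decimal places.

Heun: k1 = f(x_n, y_n); k2 = f(x_n + h, y_n + h·k1); y_{n+1} = y_n + (h/2)·(k1 + k2).
x=0.000000, y=-0.150000:
  k1 = f(0.000000, -0.150000) = 3.097500
  k2 = f(0.270000, 0.686325) = 2.648958
  y ← -0.150000 + (0.27/2)·(3.097500 + 2.648958) = 0.625772
y(0.27) ≈ 0.6258

0.6258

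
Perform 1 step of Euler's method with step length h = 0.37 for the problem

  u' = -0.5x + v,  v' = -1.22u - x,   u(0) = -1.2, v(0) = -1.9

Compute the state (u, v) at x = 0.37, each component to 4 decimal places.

Euler on (u,v): u_{n+1} = u_n + h·u', v_{n+1} = v_n + h·v'.
0.000000: (-1.200000, -1.900000); f=(-1.900000, 1.464000) → (-1.903000, -1.358320)
(u(0.37), v(0.37)) ≈ (-1.9030, -1.3583)

-1.9030, -1.3583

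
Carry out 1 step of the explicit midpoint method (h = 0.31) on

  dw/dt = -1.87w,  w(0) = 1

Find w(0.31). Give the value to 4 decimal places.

Midpoint: k1 = f(t_n, w_n); k2 = f(t_n + h/2, w_n + (h/2)·k1); w_{n+1} = w_n + h·k2.
t=0.000000, w=1.000000:
  k1 = f(0.000000, 1.000000) = -1.870000
  k2 = f(0.155000, 0.710150) = -1.327981
  w ← 1.000000 + 0.31·(-1.327981) = 0.588326
w(0.31) ≈ 0.5883

0.5883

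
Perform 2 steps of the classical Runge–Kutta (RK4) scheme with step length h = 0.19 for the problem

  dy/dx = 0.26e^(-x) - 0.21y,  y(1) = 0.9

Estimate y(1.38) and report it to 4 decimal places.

RK4: k1 = f(x_n, y_n); k2 = f(x_n + h/2, y_n + (h/2)·k1); k3 = f(x_n + h/2, y_n + (h/2)·k2); k4 = f(x_n + h, y_n + h·k3); y_{n+1} = y_n + (h/6)·(k1 + 2k2 + 2k3 + k4).
x=1.000000, y=0.900000:
  k1 = f(1.000000, 0.900000) = -0.093351
  k2 = f(1.095000, 0.891132) = -0.100157
  k3 = f(1.095000, 0.890485) = -0.100022
  k4 = f(1.190000, 0.880996) = -0.105912
  y ← 0.900000 + (0.19/6)·(k1 + 2k2 + 2k3 + k4) = 0.881012
x=1.190000, y=0.881012:
  k1 = f(1.190000, 0.881012) = -0.105915
  k2 = f(1.285000, 0.870950) = -0.110970
  k3 = f(1.285000, 0.870470) = -0.110870
  k4 = f(1.380000, 0.859947) = -0.115178
  y ← 0.881012 + (0.19/6)·(k1 + 2k2 + 2k3 + k4) = 0.859961
y(1.38) ≈ 0.8600

0.8600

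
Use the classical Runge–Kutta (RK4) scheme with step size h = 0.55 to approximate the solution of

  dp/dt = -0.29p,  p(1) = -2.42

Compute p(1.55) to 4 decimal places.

-2.0632

RK4: k1 = f(t_n, p_n); k2 = f(t_n + h/2, p_n + (h/2)·k1); k3 = f(t_n + h/2, p_n + (h/2)·k2); k4 = f(t_n + h, p_n + h·k3); p_{n+1} = p_n + (h/6)·(k1 + 2k2 + 2k3 + k4).
t=1.000000, p=-2.420000:
  k1 = f(1.000000, -2.420000) = 0.701800
  k2 = f(1.275000, -2.227005) = 0.645831
  k3 = f(1.275000, -2.242396) = 0.650295
  k4 = f(1.550000, -2.062338) = 0.598078
  p ← -2.420000 + (0.55/6)·(k1 + 2k2 + 2k3 + k4) = -2.063221
p(1.55) ≈ -2.0632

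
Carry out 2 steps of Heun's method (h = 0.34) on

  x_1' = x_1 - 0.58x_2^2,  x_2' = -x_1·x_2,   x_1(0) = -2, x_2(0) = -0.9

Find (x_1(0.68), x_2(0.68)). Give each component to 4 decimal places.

Heun on (x_1,x_2): k1 = f(t_n, state_n); k2 = f(t_n + h, state_n + h·k1); state_{n+1} = state_n + (h/2)·(k1 + k2).
0.000000: (-2.000000, -0.900000)
  k1 = (-2.469800, -1.800000)
  predictor → (-2.839732, -1.512000)
  k2 = (-4.165696, -4.293675)
  → (-3.128034, -1.935925)
0.340000: (-3.128034, -1.935925)
  k1 = (-5.301761, -6.055639)
  predictor → (-4.930633, -3.994842)
  k2 = (-14.186715, -19.697099)
  → (-6.441075, -6.313890)
(x_1(0.68), x_2(0.68)) ≈ (-6.4411, -6.3139)

-6.4411, -6.3139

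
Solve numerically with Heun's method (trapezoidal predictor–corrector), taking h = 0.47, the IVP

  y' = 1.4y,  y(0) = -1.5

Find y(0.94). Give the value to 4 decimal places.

-5.2705

Heun: k1 = f(t_n, y_n); k2 = f(t_n + h, y_n + h·k1); y_{n+1} = y_n + (h/2)·(k1 + k2).
t=0.000000, y=-1.500000:
  k1 = f(0.000000, -1.500000) = -2.100000
  k2 = f(0.470000, -2.487000) = -3.481800
  y ← -1.500000 + (0.47/2)·(-2.100000 + (-3.481800)) = -2.811723
t=0.470000, y=-2.811723:
  k1 = f(0.470000, -2.811723) = -3.936412
  k2 = f(0.940000, -4.661837) = -6.526571
  y ← -2.811723 + (0.47/2)·(-3.936412 + (-6.526571)) = -5.270524
y(0.94) ≈ -5.2705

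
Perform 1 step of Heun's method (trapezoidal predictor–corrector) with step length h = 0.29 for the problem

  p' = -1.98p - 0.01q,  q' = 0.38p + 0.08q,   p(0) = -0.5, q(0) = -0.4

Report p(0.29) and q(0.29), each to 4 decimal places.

Heun on (p,q): k1 = f(s_n, state_n); k2 = f(s_n + h, state_n + h·k1); state_{n+1} = state_n + (h/2)·(k1 + k2).
0.000000: (-0.500000, -0.400000)
  k1 = (0.994000, -0.222000)
  predictor → (-0.211740, -0.464380)
  k2 = (0.423889, -0.117612)
  → (-0.294406, -0.449244)
(p(0.29), q(0.29)) ≈ (-0.2944, -0.4492)

-0.2944, -0.4492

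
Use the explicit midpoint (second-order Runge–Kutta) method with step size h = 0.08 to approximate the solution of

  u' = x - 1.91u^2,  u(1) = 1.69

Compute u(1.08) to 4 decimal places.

1.4240

Midpoint: k1 = f(x_n, u_n); k2 = f(x_n + h/2, u_n + (h/2)·k1); u_{n+1} = u_n + h·k2.
x=1.000000, u=1.690000:
  k1 = f(1.000000, 1.690000) = -4.455151
  k2 = f(1.040000, 1.511794) = -3.325345
  u ← 1.690000 + 0.08·(-3.325345) = 1.423972
u(1.08) ≈ 1.4240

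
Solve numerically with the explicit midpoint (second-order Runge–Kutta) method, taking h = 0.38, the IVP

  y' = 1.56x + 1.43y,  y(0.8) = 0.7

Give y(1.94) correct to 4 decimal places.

Midpoint: k1 = f(x_n, y_n); k2 = f(x_n + h/2, y_n + (h/2)·k1); y_{n+1} = y_n + h·k2.
x=0.800000, y=0.700000:
  k1 = f(0.800000, 0.700000) = 2.249000
  k2 = f(0.990000, 1.127310) = 3.156453
  y ← 0.700000 + 0.38·3.156453 = 1.899452
x=1.180000, y=1.899452:
  k1 = f(1.180000, 1.899452) = 4.557017
  k2 = f(1.370000, 2.765285) = 6.091558
  y ← 1.899452 + 0.38·6.091558 = 4.214244
x=1.560000, y=4.214244:
  k1 = f(1.560000, 4.214244) = 8.459969
  k2 = f(1.750000, 5.821639) = 11.054943
  y ← 4.214244 + 0.38·11.054943 = 8.415123
y(1.94) ≈ 8.4151

8.4151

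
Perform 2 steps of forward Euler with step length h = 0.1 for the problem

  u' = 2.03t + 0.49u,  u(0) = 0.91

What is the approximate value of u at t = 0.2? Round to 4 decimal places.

Euler: u_{n+1} = u_n + h·f(t_n, u_n).
t=0.000000, u=0.910000: f=0.445900 → u ← 0.910000 + 0.1·0.445900 = 0.954590
t=0.100000, u=0.954590: f=0.670749 → u ← 0.954590 + 0.1·0.670749 = 1.021665
u(0.2) ≈ 1.0217

1.0217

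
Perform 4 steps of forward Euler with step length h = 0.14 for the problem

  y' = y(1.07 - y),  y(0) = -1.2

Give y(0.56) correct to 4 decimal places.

Euler: y_{n+1} = y_n + h·f(t_n, y_n).
t=0.000000, y=-1.200000: f=-2.724000 → y ← -1.200000 + 0.14·(-2.724000) = -1.581360
t=0.140000, y=-1.581360: f=-4.192755 → y ← -1.581360 + 0.14·(-4.192755) = -2.168346
t=0.280000, y=-2.168346: f=-7.021853 → y ← -2.168346 + 0.14·(-7.021853) = -3.151405
t=0.420000, y=-3.151405: f=-13.303357 → y ← -3.151405 + 0.14·(-13.303357) = -5.013875
y(0.56) ≈ -5.0139

-5.0139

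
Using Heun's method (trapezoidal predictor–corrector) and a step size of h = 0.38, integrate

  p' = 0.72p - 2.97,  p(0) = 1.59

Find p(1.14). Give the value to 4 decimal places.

Heun: k1 = f(t_n, p_n); k2 = f(t_n + h, p_n + h·k1); p_{n+1} = p_n + (h/2)·(k1 + k2).
t=0.000000, p=1.590000:
  k1 = f(0.000000, 1.590000) = -1.825200
  k2 = f(0.380000, 0.896424) = -2.324575
  p ← 1.590000 + (0.38/2)·(-1.825200 + (-2.324575)) = 0.801543
t=0.380000, p=0.801543:
  k1 = f(0.380000, 0.801543) = -2.392889
  k2 = f(0.760000, -0.107755) = -3.047584
  p ← 0.801543 + (0.38/2)·(-2.392889 + (-3.047584)) = -0.232147
t=0.760000, p=-0.232147:
  k1 = f(0.760000, -0.232147) = -3.137146
  k2 = f(1.140000, -1.424262) = -3.995469
  p ← -0.232147 + (0.38/2)·(-3.137146 + (-3.995469)) = -1.587344
p(1.14) ≈ -1.5873

-1.5873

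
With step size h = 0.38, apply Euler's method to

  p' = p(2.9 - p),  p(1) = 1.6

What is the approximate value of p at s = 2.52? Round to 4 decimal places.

Euler: p_{n+1} = p_n + h·f(s_n, p_n).
s=1.000000, p=1.600000: f=2.080000 → p ← 1.600000 + 0.38·2.080000 = 2.390400
s=1.380000, p=2.390400: f=1.218148 → p ← 2.390400 + 0.38·1.218148 = 2.853296
s=1.760000, p=2.853296: f=0.133260 → p ← 2.853296 + 0.38·0.133260 = 2.903935
s=2.140000, p=2.903935: f=-0.011427 → p ← 2.903935 + 0.38·(-0.011427) = 2.899593
p(2.52) ≈ 2.8996

2.8996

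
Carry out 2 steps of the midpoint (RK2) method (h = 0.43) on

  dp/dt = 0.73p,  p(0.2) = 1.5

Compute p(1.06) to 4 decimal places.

Midpoint: k1 = f(t_n, p_n); k2 = f(t_n + h/2, p_n + (h/2)·k1); p_{n+1} = p_n + h·k2.
t=0.200000, p=1.500000:
  k1 = f(0.200000, 1.500000) = 1.095000
  k2 = f(0.415000, 1.735425) = 1.266860
  p ← 1.500000 + 0.43·1.266860 = 2.044750
t=0.630000, p=2.044750:
  k1 = f(0.630000, 2.044750) = 1.492667
  k2 = f(0.845000, 2.365673) = 1.726942
  p ← 2.044750 + 0.43·1.726942 = 2.787335
p(1.06) ≈ 2.7873

2.7873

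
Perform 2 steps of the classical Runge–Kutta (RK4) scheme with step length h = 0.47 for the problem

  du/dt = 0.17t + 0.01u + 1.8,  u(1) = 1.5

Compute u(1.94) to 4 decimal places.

3.4500

RK4: k1 = f(t_n, u_n); k2 = f(t_n + h/2, u_n + (h/2)·k1); k3 = f(t_n + h/2, u_n + (h/2)·k2); k4 = f(t_n + h, u_n + h·k3); u_{n+1} = u_n + (h/6)·(k1 + 2k2 + 2k3 + k4).
t=1.000000, u=1.500000:
  k1 = f(1.000000, 1.500000) = 1.985000
  k2 = f(1.235000, 1.966475) = 2.029615
  k3 = f(1.235000, 1.976959) = 2.029720
  k4 = f(1.470000, 2.453968) = 2.074440
  u ← 1.500000 + (0.47/6)·(k1 + 2k2 + 2k3 + k4) = 2.453952
t=1.470000, u=2.453952:
  k1 = f(1.470000, 2.453952) = 2.074440
  k2 = f(1.705000, 2.941445) = 2.119264
  k3 = f(1.705000, 2.951979) = 2.119370
  k4 = f(1.940000, 3.450056) = 2.164301
  u ← 2.453952 + (0.47/6)·(k1 + 2k2 + 2k3 + k4) = 3.450039
u(1.94) ≈ 3.4500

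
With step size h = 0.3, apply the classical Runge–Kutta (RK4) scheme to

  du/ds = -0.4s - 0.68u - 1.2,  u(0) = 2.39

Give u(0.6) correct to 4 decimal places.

RK4: k1 = f(s_n, u_n); k2 = f(s_n + h/2, u_n + (h/2)·k1); k3 = f(s_n + h/2, u_n + (h/2)·k2); k4 = f(s_n + h, u_n + h·k3); u_{n+1} = u_n + (h/6)·(k1 + 2k2 + 2k3 + k4).
s=0.000000, u=2.390000:
  k1 = f(0.000000, 2.390000) = -2.825200
  k2 = f(0.150000, 1.966220) = -2.597030
  k3 = f(0.150000, 2.000446) = -2.620303
  k4 = f(0.300000, 1.603909) = -2.410658
  u ← 2.390000 + (0.3/6)·(k1 + 2k2 + 2k3 + k4) = 1.606474
s=0.300000, u=1.606474:
  k1 = f(0.300000, 1.606474) = -2.412402
  k2 = f(0.450000, 1.244614) = -2.226337
  k3 = f(0.450000, 1.272523) = -2.245316
  k4 = f(0.600000, 0.932879) = -2.074358
  u ← 1.606474 + (0.3/6)·(k1 + 2k2 + 2k3 + k4) = 0.934971
u(0.6) ≈ 0.9350

0.9350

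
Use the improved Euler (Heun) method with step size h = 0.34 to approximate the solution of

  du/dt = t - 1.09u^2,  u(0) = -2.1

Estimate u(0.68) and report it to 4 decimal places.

Heun: k1 = f(t_n, u_n); k2 = f(t_n + h, u_n + h·k1); u_{n+1} = u_n + (h/2)·(k1 + k2).
t=0.000000, u=-2.100000:
  k1 = f(0.000000, -2.100000) = -4.806900
  k2 = f(0.340000, -3.734346) = -14.860421
  u ← -2.100000 + (0.34/2)·(-4.806900 + (-14.860421)) = -5.443445
t=0.340000, u=-5.443445:
  k1 = f(0.340000, -5.443445) = -31.957886
  k2 = f(0.680000, -16.309126) = -289.246466
  u ← -5.443445 + (0.34/2)·(-31.957886 + (-289.246466)) = -60.048184
u(0.68) ≈ -60.0482

-60.0482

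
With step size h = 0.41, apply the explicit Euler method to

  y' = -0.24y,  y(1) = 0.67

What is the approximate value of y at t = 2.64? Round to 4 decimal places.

0.4427

Euler: y_{n+1} = y_n + h·f(t_n, y_n).
t=1.000000, y=0.670000: f=-0.160800 → y ← 0.670000 + 0.41·(-0.160800) = 0.604072
t=1.410000, y=0.604072: f=-0.144977 → y ← 0.604072 + 0.41·(-0.144977) = 0.544631
t=1.820000, y=0.544631: f=-0.130712 → y ← 0.544631 + 0.41·(-0.130712) = 0.491040
t=2.230000, y=0.491040: f=-0.117850 → y ← 0.491040 + 0.41·(-0.117850) = 0.442721
y(2.64) ≈ 0.4427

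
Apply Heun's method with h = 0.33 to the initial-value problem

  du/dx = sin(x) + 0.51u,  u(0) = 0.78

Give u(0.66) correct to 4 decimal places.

1.3175

Heun: k1 = f(x_n, u_n); k2 = f(x_n + h, u_n + h·k1); u_{n+1} = u_n + (h/2)·(k1 + k2).
x=0.000000, u=0.780000:
  k1 = f(0.000000, 0.780000) = 0.397800
  k2 = f(0.330000, 0.911274) = 0.788793
  u ← 0.780000 + (0.33/2)·(0.397800 + 0.788793) = 0.975788
x=0.330000, u=0.975788:
  k1 = f(0.330000, 0.975788) = 0.821695
  k2 = f(0.660000, 1.246947) = 1.249060
  u ← 0.975788 + (0.33/2)·(0.821695 + 1.249060) = 1.317462
u(0.66) ≈ 1.3175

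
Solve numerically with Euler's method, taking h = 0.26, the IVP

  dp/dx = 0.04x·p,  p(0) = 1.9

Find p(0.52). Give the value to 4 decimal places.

1.9051

Euler: p_{n+1} = p_n + h·f(x_n, p_n).
x=0.000000, p=1.900000: f=0.000000 → p ← 1.900000 + 0.26·0.000000 = 1.900000
x=0.260000, p=1.900000: f=0.019760 → p ← 1.900000 + 0.26·0.019760 = 1.905138
p(0.52) ≈ 1.9051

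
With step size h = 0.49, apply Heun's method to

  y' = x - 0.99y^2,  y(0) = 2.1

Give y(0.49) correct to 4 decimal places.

Heun: k1 = f(x_n, y_n); k2 = f(x_n + h, y_n + h·k1); y_{n+1} = y_n + (h/2)·(k1 + k2).
x=0.000000, y=2.100000:
  k1 = f(0.000000, 2.100000) = -4.365900
  k2 = f(0.490000, -0.039291) = 0.488472
  y ← 2.100000 + (0.49/2)·(-4.365900 + 0.488472) = 1.150030
y(0.49) ≈ 1.1500

1.1500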